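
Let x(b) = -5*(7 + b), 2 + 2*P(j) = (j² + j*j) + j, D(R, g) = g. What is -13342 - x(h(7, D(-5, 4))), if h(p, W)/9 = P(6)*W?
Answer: -6467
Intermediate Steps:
P(j) = -1 + j² + j/2 (P(j) = -1 + ((j² + j*j) + j)/2 = -1 + ((j² + j²) + j)/2 = -1 + (2*j² + j)/2 = -1 + (j + 2*j²)/2 = -1 + (j² + j/2) = -1 + j² + j/2)
h(p, W) = 342*W (h(p, W) = 9*((-1 + 6² + (½)*6)*W) = 9*((-1 + 36 + 3)*W) = 9*(38*W) = 342*W)
x(b) = -35 - 5*b
-13342 - x(h(7, D(-5, 4))) = -13342 - (-35 - 1710*4) = -13342 - (-35 - 5*1368) = -13342 - (-35 - 6840) = -13342 - 1*(-6875) = -13342 + 6875 = -6467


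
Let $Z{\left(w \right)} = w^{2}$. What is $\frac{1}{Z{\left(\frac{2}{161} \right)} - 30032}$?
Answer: $- \frac{25921}{778459468} \approx -3.3298 \cdot 10^{-5}$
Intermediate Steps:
$\frac{1}{Z{\left(\frac{2}{161} \right)} - 30032} = \frac{1}{\left(\frac{2}{161}\right)^{2} - 30032} = \frac{1}{\frac{4}{25921} - 30032} = \frac{1}{- \frac{778459468}{25921}} = - \frac{25921}{778459468}$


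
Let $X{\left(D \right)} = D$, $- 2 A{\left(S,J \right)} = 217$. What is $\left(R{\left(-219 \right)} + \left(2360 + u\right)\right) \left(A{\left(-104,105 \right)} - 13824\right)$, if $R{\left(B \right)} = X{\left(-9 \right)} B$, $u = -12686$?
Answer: $\frac{232812075}{2} \approx 1.1641 \cdot 10^{8}$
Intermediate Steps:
$A{\left(S,J \right)} = - \frac{217}{2}$ ($A{\left(S,J \right)} = \left(- \frac{1}{2}\right) 217 = - \frac{217}{2}$)
$R{\left(B \right)} = - 9 B$
$\left(R{\left(-219 \right)} + \left(2360 + u\right)\right) \left(A{\left(-104,105 \right)} - 13824\right) = \left(\left(-9\right) \left(-219\right) + \left(2360 - 12686\right)\right) \left(- \frac{217}{2} - 13824\right) = \left(1971 - 10326\right) \left(- \frac{27865}{2}\right) = \left(-8355\right) \left(- \frac{27865}{2}\right) = \frac{232812075}{2}$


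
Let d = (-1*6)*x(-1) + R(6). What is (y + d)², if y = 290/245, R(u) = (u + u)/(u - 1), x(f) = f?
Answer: 5513104/60025 ≈ 91.847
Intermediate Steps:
R(u) = 2*u/(-1 + u) (R(u) = (2*u)/(-1 + u) = 2*u/(-1 + u))
y = 58/49 (y = 290*(1/245) = 58/49 ≈ 1.1837)
d = 42/5 (d = -1*6*(-1) + 2*6/(-1 + 6) = -6*(-1) + 2*6/5 = 6 + 2*6*(⅕) = 6 + 12/5 = 42/5 ≈ 8.4000)
(y + d)² = (58/49 + 42/5)² = (2348/245)² = 5513104/60025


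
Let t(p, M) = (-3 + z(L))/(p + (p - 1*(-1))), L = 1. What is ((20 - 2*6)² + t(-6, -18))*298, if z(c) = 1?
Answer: 210388/11 ≈ 19126.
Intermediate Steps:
t(p, M) = -2/(1 + 2*p) (t(p, M) = (-3 + 1)/(p + (p - 1*(-1))) = -2/(p + (p + 1)) = -2/(p + (1 + p)) = -2/(1 + 2*p))
((20 - 2*6)² + t(-6, -18))*298 = ((20 - 2*6)² - 2/(1 + 2*(-6)))*298 = ((20 - 12)² - 2/(1 - 12))*298 = (8² - 2/(-11))*298 = (64 - 2*(-1/11))*298 = (64 + 2/11)*298 = (706/11)*298 = 210388/11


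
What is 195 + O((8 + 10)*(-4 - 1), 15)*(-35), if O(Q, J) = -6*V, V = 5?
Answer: 1245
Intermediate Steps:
O(Q, J) = -30 (O(Q, J) = -6*5 = -30)
195 + O((8 + 10)*(-4 - 1), 15)*(-35) = 195 - 30*(-35) = 195 + 1050 = 1245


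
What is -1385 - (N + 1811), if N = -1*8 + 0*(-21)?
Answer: -3188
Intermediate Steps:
N = -8 (N = -8 + 0 = -8)
-1385 - (N + 1811) = -1385 - (-8 + 1811) = -1385 - 1*1803 = -1385 - 1803 = -3188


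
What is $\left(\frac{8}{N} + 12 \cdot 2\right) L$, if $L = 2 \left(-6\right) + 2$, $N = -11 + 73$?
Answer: $- \frac{7480}{31} \approx -241.29$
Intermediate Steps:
$N = 62$
$L = -10$ ($L = -12 + 2 = -10$)
$\left(\frac{8}{N} + 12 \cdot 2\right) L = \left(\frac{8}{62} + 12 \cdot 2\right) \left(-10\right) = \left(8 \cdot \frac{1}{62} + 24\right) \left(-10\right) = \left(\frac{4}{31} + 24\right) \left(-10\right) = \frac{748}{31} \left(-10\right) = - \frac{7480}{31}$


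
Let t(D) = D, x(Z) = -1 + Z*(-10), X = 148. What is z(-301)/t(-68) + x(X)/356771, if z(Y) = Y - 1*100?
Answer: 142964463/24260428 ≈ 5.8929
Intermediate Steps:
x(Z) = -1 - 10*Z
z(Y) = -100 + Y (z(Y) = Y - 100 = -100 + Y)
z(-301)/t(-68) + x(X)/356771 = (-100 - 301)/(-68) + (-1 - 10*148)/356771 = -401*(-1/68) + (-1 - 1480)*(1/356771) = 401/68 - 1481*1/356771 = 401/68 - 1481/356771 = 142964463/24260428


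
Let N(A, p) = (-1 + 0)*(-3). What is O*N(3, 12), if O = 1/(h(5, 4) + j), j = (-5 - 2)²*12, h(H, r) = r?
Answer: 3/592 ≈ 0.0050676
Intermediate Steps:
N(A, p) = 3 (N(A, p) = -1*(-3) = 3)
j = 588 (j = (-7)²*12 = 49*12 = 588)
O = 1/592 (O = 1/(4 + 588) = 1/592 ≈ 0.0016892)
O*N(3, 12) = (1/592)*3 = 3/592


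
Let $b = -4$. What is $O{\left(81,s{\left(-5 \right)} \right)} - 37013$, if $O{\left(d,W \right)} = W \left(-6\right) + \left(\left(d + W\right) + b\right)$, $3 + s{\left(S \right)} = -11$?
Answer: $-36866$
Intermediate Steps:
$s{\left(S \right)} = -14$ ($s{\left(S \right)} = -3 - 11 = -14$)
$O{\left(d,W \right)} = -4 + d - 5 W$ ($O{\left(d,W \right)} = W \left(-6\right) - \left(4 - W - d\right) = - 6 W - \left(4 - W - d\right) = - 6 W + \left(-4 + W + d\right) = -4 + d - 5 W$)
$O{\left(81,s{\left(-5 \right)} \right)} - 37013 = \left(-4 + 81 - -70\right) - 37013 = \left(-4 + 81 + 70\right) - 37013 = 147 - 37013 = -36866$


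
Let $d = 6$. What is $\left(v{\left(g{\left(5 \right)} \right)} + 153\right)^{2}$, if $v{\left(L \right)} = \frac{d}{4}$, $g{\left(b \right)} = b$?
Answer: $\frac{95481}{4} \approx 23870.0$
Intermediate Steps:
$v{\left(L \right)} = \frac{3}{2}$ ($v{\left(L \right)} = \frac{6}{4} = 6 \cdot \frac{1}{4} = \frac{3}{2}$)
$\left(v{\left(g{\left(5 \right)} \right)} + 153\right)^{2} = \left(\frac{3}{2} + 153\right)^{2} = \left(\frac{309}{2}\right)^{2} = \frac{95481}{4}$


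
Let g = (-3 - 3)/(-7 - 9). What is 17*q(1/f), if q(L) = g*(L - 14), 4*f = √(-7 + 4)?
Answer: -357/4 - 17*I*√3/2 ≈ -89.25 - 14.722*I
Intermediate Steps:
f = I*√3/4 (f = √(-7 + 4)/4 = √(-3)/4 = (I*√3)/4 = I*√3/4 ≈ 0.43301*I)
g = 3/8 (g = -6/(-16) = -6*(-1/16) = 3/8 ≈ 0.37500)
q(L) = -21/4 + 3*L/8 (q(L) = 3*(L - 14)/8 = 3*(-14 + L)/8 = -21/4 + 3*L/8)
17*q(1/f) = 17*(-21/4 + 3/(8*((I*√3/4)))) = 17*(-21/4 + 3*(-4*I*√3/3)/8) = 17*(-21/4 - I*√3/2) = -357/4 - 17*I*√3/2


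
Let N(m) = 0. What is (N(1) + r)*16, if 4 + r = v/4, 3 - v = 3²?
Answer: -88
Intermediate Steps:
v = -6 (v = 3 - 1*3² = 3 - 1*9 = 3 - 9 = -6)
r = -11/2 (r = -4 - 6/4 = -4 - 6*¼ = -4 - 3/2 = -11/2 ≈ -5.5000)
(N(1) + r)*16 = (0 - 11/2)*16 = -11/2*16 = -88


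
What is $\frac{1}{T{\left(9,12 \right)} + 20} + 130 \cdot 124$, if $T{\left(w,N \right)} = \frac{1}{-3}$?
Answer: $\frac{951083}{59} \approx 16120.0$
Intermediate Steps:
$T{\left(w,N \right)} = - \frac{1}{3}$
$\frac{1}{T{\left(9,12 \right)} + 20} + 130 \cdot 124 = \frac{1}{- \frac{1}{3} + 20} + 130 \cdot 124 = \frac{1}{\frac{59}{3}} + 16120 = \frac{3}{59} + 16120 = \frac{951083}{59}$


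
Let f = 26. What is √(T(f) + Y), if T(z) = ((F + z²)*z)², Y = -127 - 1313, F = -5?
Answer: 2*√76090369 ≈ 17446.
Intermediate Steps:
Y = -1440
T(z) = z²*(-5 + z²)² (T(z) = ((-5 + z²)*z)² = (z*(-5 + z²))² = z²*(-5 + z²)²)
√(T(f) + Y) = √(26²*(-5 + 26²)² - 1440) = √(676*(-5 + 676)² - 1440) = √(676*671² - 1440) = √(676*450241 - 1440) = √(304362916 - 1440) = √304361476 = 2*√76090369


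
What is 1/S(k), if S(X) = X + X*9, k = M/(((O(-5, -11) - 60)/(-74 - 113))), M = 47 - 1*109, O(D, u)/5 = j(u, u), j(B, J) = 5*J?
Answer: -67/23188 ≈ -0.0028894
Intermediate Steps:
O(D, u) = 25*u (O(D, u) = 5*(5*u) = 25*u)
M = -62 (M = 47 - 109 = -62)
k = -11594/335 (k = -62*(-74 - 113)/(25*(-11) - 60) = -62*(-187/(-275 - 60)) = -62/((-335*(-1/187))) = -62/335/187 = -62*187/335 = -11594/335 ≈ -34.609)
S(X) = 10*X (S(X) = X + 9*X = 10*X)
1/S(k) = 1/(10*(-11594/335)) = 1/(-23188/67) = -67/23188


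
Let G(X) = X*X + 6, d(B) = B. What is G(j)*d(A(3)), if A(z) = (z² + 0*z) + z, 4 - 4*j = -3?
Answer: 435/4 ≈ 108.75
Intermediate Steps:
j = 7/4 (j = 1 - ¼*(-3) = 1 + ¾ = 7/4 ≈ 1.7500)
A(z) = z + z² (A(z) = (z² + 0) + z = z² + z = z + z²)
G(X) = 6 + X² (G(X) = X² + 6 = 6 + X²)
G(j)*d(A(3)) = (6 + (7/4)²)*(3*(1 + 3)) = (6 + 49/16)*(3*4) = (145/16)*12 = 435/4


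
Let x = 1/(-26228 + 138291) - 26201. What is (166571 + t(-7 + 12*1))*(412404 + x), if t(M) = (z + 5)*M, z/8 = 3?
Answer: 7215312898961640/112063 ≈ 6.4386e+10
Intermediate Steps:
z = 24 (z = 8*3 = 24)
t(M) = 29*M (t(M) = (24 + 5)*M = 29*M)
x = -2936162662/112063 (x = 1/112063 - 26201 = -2936162662/112063 ≈ -26201.)
(166571 + t(-7 + 12*1))*(412404 + x) = (166571 + 29*(-7 + 12*1))*(412404 - 2936162662/112063) = (166571 + 29*(-7 + 12))*(43279066790/112063) = (166571 + 29*5)*(43279066790/112063) = (166571 + 145)*(43279066790/112063) = 166716*(43279066790/112063) = 7215312898961640/112063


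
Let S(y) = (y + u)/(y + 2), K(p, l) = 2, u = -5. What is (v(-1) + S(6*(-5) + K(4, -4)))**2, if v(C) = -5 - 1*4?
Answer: 40401/676 ≈ 59.765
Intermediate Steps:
v(C) = -9 (v(C) = -5 - 4 = -9)
S(y) = (-5 + y)/(2 + y) (S(y) = (y - 5)/(y + 2) = (-5 + y)/(2 + y))
(v(-1) + S(6*(-5) + K(4, -4)))**2 = (-9 + (-5 + (6*(-5) + 2))/(2 + (6*(-5) + 2)))**2 = (-9 + (-5 + (-30 + 2))/(2 + (-30 + 2)))**2 = (-9 + (-5 - 28)/(2 - 28))**2 = (-9 - 33/(-26))**2 = (-9 - 1/26*(-33))**2 = (-9 + 33/26)**2 = (-201/26)**2 = 40401/676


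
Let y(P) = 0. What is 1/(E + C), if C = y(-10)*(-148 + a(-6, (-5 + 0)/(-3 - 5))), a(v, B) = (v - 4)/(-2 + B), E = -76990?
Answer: -1/76990 ≈ -1.2989e-5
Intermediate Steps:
a(v, B) = (-4 + v)/(-2 + B)
C = 0 (C = 0*(-148 + (-4 - 6)/(-2 + (-5 + 0)/(-3 - 5))) = 0*(-148 - 10/(-2 - 5/(-8))) = 0*(-148 - 10/(-2 - 5*(-1/8))) = 0*(-148 - 10/(-2 + 5/8)) = 0*(-148 - 10/(-11/8)) = 0*(-148 - 8/11*(-10)) = 0*(-148 + 80/11) = 0*(-1548/11) = 0)
1/(E + C) = 1/(-76990 + 0) = 1/(-76990) = -1/76990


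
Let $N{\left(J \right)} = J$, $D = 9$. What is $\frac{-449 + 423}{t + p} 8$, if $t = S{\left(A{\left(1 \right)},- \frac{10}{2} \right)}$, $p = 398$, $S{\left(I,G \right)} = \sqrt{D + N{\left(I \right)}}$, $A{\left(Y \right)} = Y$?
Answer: $- \frac{41392}{79197} + \frac{104 \sqrt{10}}{79197} \approx -0.51849$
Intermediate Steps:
$S{\left(I,G \right)} = \sqrt{9 + I}$
$t = \sqrt{10}$ ($t = \sqrt{9 + 1} = \sqrt{10} \approx 3.1623$)
$\frac{-449 + 423}{t + p} 8 = \frac{-449 + 423}{\sqrt{10} + 398} \cdot 8 = - \frac{26}{398 + \sqrt{10}} \cdot 8 = - \frac{208}{398 + \sqrt{10}}$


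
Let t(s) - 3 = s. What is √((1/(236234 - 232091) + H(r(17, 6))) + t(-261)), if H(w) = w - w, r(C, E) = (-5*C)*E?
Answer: I*√4428423699/4143 ≈ 16.062*I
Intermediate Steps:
r(C, E) = -5*C*E
t(s) = 3 + s
H(w) = 0
√((1/(236234 - 232091) + H(r(17, 6))) + t(-261)) = √((1/(236234 - 232091) + 0) + (3 - 261)) = √((1/4143 + 0) - 258) = √(1/4143 - 258) = √(-1068893/4143) = I*√4428423699/4143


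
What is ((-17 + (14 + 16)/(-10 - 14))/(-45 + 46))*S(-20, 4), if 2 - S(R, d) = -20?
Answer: -803/2 ≈ -401.50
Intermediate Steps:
S(R, d) = 22 (S(R, d) = 2 - 1*(-20) = 2 + 20 = 22)
((-17 + (14 + 16)/(-10 - 14))/(-45 + 46))*S(-20, 4) = ((-17 + (14 + 16)/(-10 - 14))/(-45 + 46))*22 = ((-17 + 30/(-24))/1)*22 = ((-17 + 30*(-1/24))*1)*22 = ((-17 - 5/4)*1)*22 = -73/4*1*22 = -73/4*22 = -803/2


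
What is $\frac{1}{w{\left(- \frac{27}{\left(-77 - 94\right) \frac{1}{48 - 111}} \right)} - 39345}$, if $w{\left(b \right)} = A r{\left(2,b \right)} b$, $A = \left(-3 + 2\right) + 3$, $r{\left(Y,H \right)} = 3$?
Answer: $- \frac{19}{748689} \approx -2.5378 \cdot 10^{-5}$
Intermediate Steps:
$A = 2$ ($A = -1 + 3 = 2$)
$w{\left(b \right)} = 6 b$ ($w{\left(b \right)} = 2 \cdot 3 b = 6 b$)
$\frac{1}{w{\left(- \frac{27}{\left(-77 - 94\right) \frac{1}{48 - 111}} \right)} - 39345} = \frac{1}{6 \left(- \frac{27}{\left(-77 - 94\right) \frac{1}{48 - 111}}\right) - 39345} = \frac{1}{6 \left(- \frac{27}{\left(-171\right) \frac{1}{-63}}\right) - 39345} = \frac{1}{6 \left(- \frac{27}{\left(-171\right) \left(- \frac{1}{63}\right)}\right) - 39345} = \frac{1}{6 \left(- \frac{27}{\frac{19}{7}}\right) - 39345} = \frac{1}{6 \left(\left(-27\right) \frac{7}{19}\right) - 39345} = \frac{1}{6 \left(- \frac{189}{19}\right) - 39345} = \frac{1}{- \frac{1134}{19} - 39345} = \frac{1}{- \frac{748689}{19}} = - \frac{19}{748689}$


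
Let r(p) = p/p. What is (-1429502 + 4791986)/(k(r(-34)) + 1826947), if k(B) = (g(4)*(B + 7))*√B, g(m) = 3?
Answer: 3362484/1826971 ≈ 1.8405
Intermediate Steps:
r(p) = 1
k(B) = √B*(21 + 3*B) (k(B) = (3*(B + 7))*√B = (3*(7 + B))*√B = (21 + 3*B)*√B = √B*(21 + 3*B))
(-1429502 + 4791986)/(k(r(-34)) + 1826947) = (-1429502 + 4791986)/(3*√1*(7 + 1) + 1826947) = 3362484/(3*1*8 + 1826947) = 3362484/(24 + 1826947) = 3362484/1826971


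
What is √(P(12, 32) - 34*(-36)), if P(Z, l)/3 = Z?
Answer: 6*√35 ≈ 35.496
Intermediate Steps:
P(Z, l) = 3*Z
√(P(12, 32) - 34*(-36)) = √(3*12 - 34*(-36)) = √(36 + 1224) = √1260 = 6*√35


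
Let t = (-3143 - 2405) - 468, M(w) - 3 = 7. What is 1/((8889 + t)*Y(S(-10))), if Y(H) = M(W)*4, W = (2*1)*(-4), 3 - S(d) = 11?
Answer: 1/114920 ≈ 8.7017e-6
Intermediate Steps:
S(d) = -8 (S(d) = 3 - 1*11 = 3 - 11 = -8)
W = -8 (W = 2*(-4) = -8)
M(w) = 10 (M(w) = 3 + 7 = 10)
Y(H) = 40 (Y(H) = 10*4 = 40)
t = -6016 (t = -5548 - 468 = -6016)
1/((8889 + t)*Y(S(-10))) = 1/((8889 - 6016)*40) = (1/40)/2873 = (1/2873)*(1/40) = 1/114920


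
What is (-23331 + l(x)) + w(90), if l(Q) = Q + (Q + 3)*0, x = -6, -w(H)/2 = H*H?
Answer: -39537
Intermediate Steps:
w(H) = -2*H² (w(H) = -2*H*H = -2*H²)
l(Q) = Q (l(Q) = Q + (3 + Q)*0 = Q + 0 = Q)
(-23331 + l(x)) + w(90) = (-23331 - 6) - 2*90² = -23337 - 2*8100 = -23337 - 16200 = -39537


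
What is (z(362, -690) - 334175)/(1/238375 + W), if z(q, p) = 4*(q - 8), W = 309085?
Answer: -79321426625/73678136876 ≈ -1.0766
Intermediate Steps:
z(q, p) = -32 + 4*q (z(q, p) = 4*(-8 + q) = -32 + 4*q)
(z(362, -690) - 334175)/(1/238375 + W) = ((-32 + 4*362) - 334175)/(1/238375 + 309085) = ((-32 + 1448) - 334175)/(1/238375 + 309085) = (1416 - 334175)/(73678136876/238375) = -332759*238375/73678136876 = -79321426625/73678136876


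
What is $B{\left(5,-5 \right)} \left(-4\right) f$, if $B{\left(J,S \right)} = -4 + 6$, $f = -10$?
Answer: $80$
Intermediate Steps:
$B{\left(J,S \right)} = 2$
$B{\left(5,-5 \right)} \left(-4\right) f = 2 \left(-4\right) \left(-10\right) = \left(-8\right) \left(-10\right) = 80$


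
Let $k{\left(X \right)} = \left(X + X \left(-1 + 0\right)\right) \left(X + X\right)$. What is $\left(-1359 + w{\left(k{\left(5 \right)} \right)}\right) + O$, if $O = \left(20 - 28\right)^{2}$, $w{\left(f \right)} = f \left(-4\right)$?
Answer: $-1295$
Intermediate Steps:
$k{\left(X \right)} = 0$ ($k{\left(X \right)} = \left(X + X \left(-1\right)\right) 2 X = \left(X - X\right) 2 X = 0 \cdot 2 X = 0$)
$w{\left(f \right)} = - 4 f$
$O = 64$ ($O = \left(-8\right)^{2} = 64$)
$\left(-1359 + w{\left(k{\left(5 \right)} \right)}\right) + O = \left(-1359 - 0\right) + 64 = \left(-1359 + 0\right) + 64 = -1359 + 64 = -1295$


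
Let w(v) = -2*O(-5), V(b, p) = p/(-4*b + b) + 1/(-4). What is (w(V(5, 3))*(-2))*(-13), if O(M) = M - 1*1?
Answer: 312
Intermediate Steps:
O(M) = -1 + M (O(M) = M - 1 = -1 + M)
V(b, p) = -¼ - p/(3*b) (V(b, p) = p/((-3*b)) + 1*(-¼) = p*(-1/(3*b)) - ¼ = -p/(3*b) - ¼ = -¼ - p/(3*b))
w(v) = 12 (w(v) = -2*(-1 - 5) = -2*(-6) = 12)
(w(V(5, 3))*(-2))*(-13) = (12*(-2))*(-13) = -24*(-13) = 312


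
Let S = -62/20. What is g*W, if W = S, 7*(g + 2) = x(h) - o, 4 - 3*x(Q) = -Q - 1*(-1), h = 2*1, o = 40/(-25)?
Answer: 713/150 ≈ 4.7533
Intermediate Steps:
o = -8/5 (o = 40*(-1/25) = -8/5 ≈ -1.6000)
h = 2
S = -31/10 (S = -62*1/20 = -31/10 ≈ -3.1000)
x(Q) = 1 + Q/3 (x(Q) = 4/3 - (-Q - 1*(-1))/3 = 4/3 - (-Q + 1)/3 = 4/3 - (1 - Q)/3 = 4/3 + (-1/3 + Q/3) = 1 + Q/3)
g = -23/15 (g = -2 + ((1 + (1/3)*2) - 1*(-8/5))/7 = -2 + ((1 + 2/3) + 8/5)/7 = -2 + (5/3 + 8/5)/7 = -2 + (1/7)*(49/15) = -2 + 7/15 = -23/15 ≈ -1.5333)
W = -31/10 ≈ -3.1000
g*W = -23/15*(-31/10) = 713/150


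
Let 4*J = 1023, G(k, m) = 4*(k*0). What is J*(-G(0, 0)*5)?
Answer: 0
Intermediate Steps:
G(k, m) = 0 (G(k, m) = 4*0 = 0)
J = 1023/4 (J = (¼)*1023 = 1023/4 ≈ 255.75)
J*(-G(0, 0)*5) = 1023*(-1*0*5)/4 = 1023*(0*5)/4 = (1023/4)*0 = 0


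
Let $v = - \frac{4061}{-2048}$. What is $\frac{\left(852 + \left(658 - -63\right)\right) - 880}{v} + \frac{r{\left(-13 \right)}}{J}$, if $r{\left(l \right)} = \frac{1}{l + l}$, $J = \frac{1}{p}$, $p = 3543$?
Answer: $\frac{22512741}{105586} \approx 213.22$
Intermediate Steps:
$J = \frac{1}{3543} \approx 0.00028225$
$v = \frac{4061}{2048}$ ($v = \left(-4061\right) \left(- \frac{1}{2048}\right) = \frac{4061}{2048} \approx 1.9829$)
$r{\left(l \right)} = \frac{1}{2 l}$
$\frac{\left(852 + \left(658 - -63\right)\right) - 880}{v} + \frac{r{\left(-13 \right)}}{J} = \frac{\left(852 + \left(658 - -63\right)\right) - 880}{\frac{4061}{2048}} + \frac{1}{2 \left(-13\right)} \frac{1}{\frac{1}{3543}} = \left(\left(852 + \left(658 + 63\right)\right) - 880\right) \frac{2048}{4061} + \frac{1}{2} \left(- \frac{1}{13}\right) 3543 = \left(\left(852 + 721\right) - 880\right) \frac{2048}{4061} - \frac{3543}{26} = \left(1573 - 880\right) \frac{2048}{4061} - \frac{3543}{26} = 693 \cdot \frac{2048}{4061} - \frac{3543}{26} = \frac{1419264}{4061} - \frac{3543}{26} = \frac{22512741}{105586}$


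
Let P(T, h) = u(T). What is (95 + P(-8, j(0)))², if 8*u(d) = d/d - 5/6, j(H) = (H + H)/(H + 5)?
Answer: 20802721/2304 ≈ 9029.0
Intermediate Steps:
j(H) = 2*H/(5 + H) (j(H) = (2*H)/(5 + H) = 2*H/(5 + H))
u(d) = 1/48 (u(d) = (d/d - 5/6)/8 = (1 - 5*⅙)/8 = (1 - ⅚)/8 = (⅛)*(⅙) = 1/48)
P(T, h) = 1/48
(95 + P(-8, j(0)))² = (95 + 1/48)² = (4561/48)² = 20802721/2304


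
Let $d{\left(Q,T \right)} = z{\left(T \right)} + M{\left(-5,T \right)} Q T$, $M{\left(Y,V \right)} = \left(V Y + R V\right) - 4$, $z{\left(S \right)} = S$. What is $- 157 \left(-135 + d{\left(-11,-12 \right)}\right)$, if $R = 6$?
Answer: $354663$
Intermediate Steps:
$M{\left(Y,V \right)} = -4 + 6 V + V Y$ ($M{\left(Y,V \right)} = \left(V Y + 6 V\right) - 4 = \left(6 V + V Y\right) - 4 = -4 + 6 V + V Y$)
$d{\left(Q,T \right)} = T + Q T \left(-4 + T\right)$ ($d{\left(Q,T \right)} = T + \left(-4 + 6 T + T \left(-5\right)\right) Q T = T + \left(-4 + 6 T - 5 T\right) Q T = T + \left(-4 + T\right) Q T = T + Q T \left(-4 + T\right)$)
$- 157 \left(-135 + d{\left(-11,-12 \right)}\right) = - 157 \left(-135 - 12 \left(1 - 11 \left(-4 - 12\right)\right)\right) = - 157 \left(-135 - 12 \left(1 - -176\right)\right) = - 157 \left(-135 - 12 \left(1 + 176\right)\right) = - 157 \left(-135 - 2124\right) = \left(-157\right) \left(-2259\right) = 354663$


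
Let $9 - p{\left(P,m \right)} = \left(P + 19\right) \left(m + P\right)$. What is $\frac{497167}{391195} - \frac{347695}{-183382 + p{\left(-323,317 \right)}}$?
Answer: $\frac{228090382424}{72448140415} \approx 3.1483$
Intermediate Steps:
$p{\left(P,m \right)} = 9 - \left(19 + P\right) \left(P + m\right)$ ($p{\left(P,m \right)} = 9 - \left(P + 19\right) \left(m + P\right) = 9 - \left(19 + P\right) \left(P + m\right)$)
$\frac{497167}{391195} - \frac{347695}{-183382 + p{\left(-323,317 \right)}} = \frac{497167}{391195} - \frac{347695}{-183382 - \left(104206 - 102391\right)} = 497167 \cdot \frac{1}{391195} - \frac{347695}{-183382 + \left(9 - 104329 + 6137 - 6023 + 102391\right)} = \frac{497167}{391195} - \frac{347695}{-183382 + \left(9 - 104329 + 6137 - 6023 + 102391\right)} = \frac{497167}{391195} - \frac{347695}{-183382 - 1815} = \frac{497167}{391195} - \frac{347695}{-185197} = \frac{497167}{391195} - - \frac{347695}{185197} = \frac{497167}{391195} + \frac{347695}{185197} = \frac{228090382424}{72448140415}$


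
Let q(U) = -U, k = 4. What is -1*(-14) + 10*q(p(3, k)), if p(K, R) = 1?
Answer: 4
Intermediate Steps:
-1*(-14) + 10*q(p(3, k)) = -1*(-14) + 10*(-1*1) = 14 + 10*(-1) = 14 - 10 = 4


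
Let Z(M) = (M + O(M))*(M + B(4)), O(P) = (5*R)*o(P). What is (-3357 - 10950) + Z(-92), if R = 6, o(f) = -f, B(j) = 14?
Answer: -222411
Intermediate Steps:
O(P) = -30*P (O(P) = (5*6)*(-P) = 30*(-P) = -30*P)
Z(M) = -29*M*(14 + M) (Z(M) = (M - 30*M)*(M + 14) = (-29*M)*(14 + M) = -29*M*(14 + M))
(-3357 - 10950) + Z(-92) = (-3357 - 10950) + 29*(-92)*(-14 - 1*(-92)) = -14307 + 29*(-92)*(-14 + 92) = -14307 + 29*(-92)*78 = -14307 - 208104 = -222411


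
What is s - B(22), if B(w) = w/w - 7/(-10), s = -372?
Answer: -3737/10 ≈ -373.70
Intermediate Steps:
B(w) = 17/10 (B(w) = 1 - 7*(-⅒) = 1 + 7/10 = 17/10)
s - B(22) = -372 - 1*17/10 = -372 - 17/10 = -3737/10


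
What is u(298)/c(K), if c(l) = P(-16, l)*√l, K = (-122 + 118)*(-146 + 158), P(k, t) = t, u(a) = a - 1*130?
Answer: 7*I*√3/24 ≈ 0.50518*I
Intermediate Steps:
u(a) = -130 + a (u(a) = a - 130 = -130 + a)
K = -48 (K = -4*12 = -48)
c(l) = l^(3/2) (c(l) = l*√l = l^(3/2))
u(298)/c(K) = (-130 + 298)/((-48)^(3/2)) = 168/((-192*I*√3)) = 168*(I*√3/576) = 7*I*√3/24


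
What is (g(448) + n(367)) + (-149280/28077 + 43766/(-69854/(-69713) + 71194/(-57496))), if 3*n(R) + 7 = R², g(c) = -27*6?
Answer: -622726808955390724/4430652322971 ≈ -1.4055e+5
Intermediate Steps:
g(c) = -162
n(R) = -7/3 + R²/3
(g(448) + n(367)) + (-149280/28077 + 43766/(-69854/(-69713) + 71194/(-57496))) = (-162 + (-7/3 + (⅓)*367²)) + (-149280/28077 + 43766/(-69854/(-69713) + 71194/(-57496))) = (-162 + (-7/3 + (⅓)*134689)) + (-149280*1/28077 + 43766/(-69854*(-1/69713) + 71194*(-1/57496))) = (-162 + (-7/3 + 134689/3)) + (-49760/9359 + 43766/(69854/69713 - 35597/28748)) = (-162 + 44894) + (-49760/9359 + 43766/(-473410869/2004109324)) = 44732 + (-49760/9359 + 43766*(-2004109324/473410869)) = 44732 + (-49760/9359 - 87711848674184/473410869) = 44732 - 820918748666529496/4430652322971 = -622726808955390724/4430652322971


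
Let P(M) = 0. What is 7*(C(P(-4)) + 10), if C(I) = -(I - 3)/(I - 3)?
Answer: 63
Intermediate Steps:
C(I) = -1 (C(I) = -(-3 + I)/(-3 + I) = -1*1 = -1)
7*(C(P(-4)) + 10) = 7*(-1 + 10) = 7*9 = 63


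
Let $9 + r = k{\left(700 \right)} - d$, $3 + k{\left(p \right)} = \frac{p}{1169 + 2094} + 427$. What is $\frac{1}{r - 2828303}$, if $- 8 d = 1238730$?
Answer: $- \frac{13052}{34888603381} \approx -3.7411 \cdot 10^{-7}$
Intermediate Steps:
$d = - \frac{619365}{4}$ ($d = \left(- \frac{1}{8}\right) 1238730 = - \frac{619365}{4} \approx -1.5484 \cdot 10^{5}$)
$k{\left(p \right)} = 424 + \frac{p}{3263}$ ($k{\left(p \right)} = -3 + \left(\frac{p}{1169 + 2094} + 427\right) = -3 + \left(\frac{p}{3263} + 427\right) = -3 + \left(427 + \frac{p}{3263}\right) = 424 + \frac{p}{3263}$)
$r = \frac{2026407375}{13052}$ ($r = -9 + \left(\left(424 + \frac{1}{3263} \cdot 700\right) - - \frac{619365}{4}\right) = -9 + \left(\left(424 + \frac{700}{3263}\right) + \frac{619365}{4}\right) = -9 + \left(\frac{1384212}{3263} + \frac{619365}{4}\right) = -9 + \frac{2026524843}{13052} = \frac{2026407375}{13052} \approx 1.5526 \cdot 10^{5}$)
$\frac{1}{r - 2828303} = \frac{1}{\frac{2026407375}{13052} - 2828303} = \frac{1}{- \frac{34888603381}{13052}} = - \frac{13052}{34888603381}$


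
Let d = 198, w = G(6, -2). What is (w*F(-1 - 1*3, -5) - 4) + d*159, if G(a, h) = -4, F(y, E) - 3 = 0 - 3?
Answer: 31478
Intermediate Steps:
F(y, E) = 0 (F(y, E) = 3 + (0 - 3) = 3 - 3 = 0)
w = -4
(w*F(-1 - 1*3, -5) - 4) + d*159 = (-4*0 - 4) + 198*159 = (0 - 4) + 31482 = -4 + 31482 = 31478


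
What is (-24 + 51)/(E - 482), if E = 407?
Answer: -9/25 ≈ -0.36000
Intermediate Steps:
(-24 + 51)/(E - 482) = (-24 + 51)/(407 - 482) = 27/(-75) = 27*(-1/75) = -9/25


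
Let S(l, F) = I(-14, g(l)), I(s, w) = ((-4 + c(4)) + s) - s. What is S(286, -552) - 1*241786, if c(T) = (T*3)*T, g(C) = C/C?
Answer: -241742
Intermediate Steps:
g(C) = 1
c(T) = 3*T² (c(T) = (3*T)*T = 3*T²)
I(s, w) = 44 (I(s, w) = ((-4 + 3*4²) + s) - s = ((-4 + 3*16) + s) - s = ((-4 + 48) + s) - s = (44 + s) - s = 44)
S(l, F) = 44
S(286, -552) - 1*241786 = 44 - 1*241786 = 44 - 241786 = -241742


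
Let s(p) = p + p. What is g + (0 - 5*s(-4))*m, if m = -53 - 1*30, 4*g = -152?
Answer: -3358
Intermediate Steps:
g = -38 (g = (¼)*(-152) = -38)
m = -83 (m = -53 - 30 = -83)
s(p) = 2*p
g + (0 - 5*s(-4))*m = -38 + (0 - 10*(-4))*(-83) = -38 + (0 - 5*(-8))*(-83) = -38 + (0 + 40)*(-83) = -38 + 40*(-83) = -38 - 3320 = -3358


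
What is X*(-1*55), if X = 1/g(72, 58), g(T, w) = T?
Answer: -55/72 ≈ -0.76389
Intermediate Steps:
X = 1/72 ≈ 0.013889
X*(-1*55) = (-1*55)/72 = (1/72)*(-55) = -55/72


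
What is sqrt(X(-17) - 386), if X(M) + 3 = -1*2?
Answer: I*sqrt(391) ≈ 19.774*I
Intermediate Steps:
X(M) = -5 (X(M) = -3 - 1*2 = -3 - 2 = -5)
sqrt(X(-17) - 386) = sqrt(-5 - 386) = sqrt(-391) = I*sqrt(391)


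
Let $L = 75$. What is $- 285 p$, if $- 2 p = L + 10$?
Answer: $\frac{24225}{2} \approx 12113.0$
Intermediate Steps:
$p = - \frac{85}{2}$ ($p = - \frac{75 + 10}{2} = \left(- \frac{1}{2}\right) 85 = - \frac{85}{2} \approx -42.5$)
$- 285 p = \left(-285\right) \left(- \frac{85}{2}\right) = \frac{24225}{2}$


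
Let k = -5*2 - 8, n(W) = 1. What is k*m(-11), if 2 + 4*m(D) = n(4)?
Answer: 9/2 ≈ 4.5000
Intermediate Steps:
m(D) = -1/4 (m(D) = -1/2 + (1/4)*1 = -1/2 + 1/4 = -1/4)
k = -18 (k = -10 - 8 = -18)
k*m(-11) = -18*(-1/4) = 9/2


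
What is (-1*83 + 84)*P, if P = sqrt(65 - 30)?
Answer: sqrt(35) ≈ 5.9161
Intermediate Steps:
P = sqrt(35) ≈ 5.9161
(-1*83 + 84)*P = (-1*83 + 84)*sqrt(35) = (-83 + 84)*sqrt(35) = 1*sqrt(35) = sqrt(35)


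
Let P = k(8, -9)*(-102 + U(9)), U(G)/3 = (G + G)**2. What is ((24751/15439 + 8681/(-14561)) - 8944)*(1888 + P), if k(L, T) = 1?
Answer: -5544820907006192/224807279 ≈ -2.4665e+7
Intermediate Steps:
U(G) = 12*G**2 (U(G) = 3*(G + G)**2 = 3*(2*G)**2 = 3*(4*G**2) = 12*G**2)
P = 870 (P = 1*(-102 + 12*9**2) = 1*(-102 + 12*81) = 1*(-102 + 972) = 1*870 = 870)
((24751/15439 + 8681/(-14561)) - 8944)*(1888 + P) = ((24751/15439 + 8681/(-14561)) - 8944)*(1888 + 870) = ((24751*(1/15439) + 8681*(-1/14561)) - 8944)*2758 = ((24751/15439 - 8681/14561) - 8944)*2758 = (226373352/224807279 - 8944)*2758 = -2010449930024/224807279*2758 = -5544820907006192/224807279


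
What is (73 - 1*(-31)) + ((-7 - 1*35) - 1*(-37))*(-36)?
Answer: 284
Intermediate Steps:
(73 - 1*(-31)) + ((-7 - 1*35) - 1*(-37))*(-36) = (73 + 31) + ((-7 - 35) + 37)*(-36) = 104 + (-42 + 37)*(-36) = 104 - 5*(-36) = 104 + 180 = 284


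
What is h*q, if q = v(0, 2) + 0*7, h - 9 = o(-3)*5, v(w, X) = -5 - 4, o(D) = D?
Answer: 54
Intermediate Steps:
v(w, X) = -9
h = -6 (h = 9 - 3*5 = 9 - 15 = -6)
q = -9 (q = -9 + 0*7 = -9 + 0 = -9)
h*q = -6*(-9) = 54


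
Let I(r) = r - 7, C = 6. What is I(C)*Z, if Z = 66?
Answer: -66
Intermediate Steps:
I(r) = -7 + r
I(C)*Z = (-7 + 6)*66 = -1*66 = -66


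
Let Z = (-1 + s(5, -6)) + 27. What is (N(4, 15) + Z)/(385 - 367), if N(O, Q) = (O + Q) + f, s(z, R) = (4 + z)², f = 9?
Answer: 15/2 ≈ 7.5000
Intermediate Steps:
N(O, Q) = 9 + O + Q (N(O, Q) = (O + Q) + 9 = 9 + O + Q)
Z = 107 (Z = (-1 + (4 + 5)²) + 27 = (-1 + 9²) + 27 = (-1 + 81) + 27 = 80 + 27 = 107)
(N(4, 15) + Z)/(385 - 367) = ((9 + 4 + 15) + 107)/(385 - 367) = (28 + 107)/18 = 135*(1/18) = 15/2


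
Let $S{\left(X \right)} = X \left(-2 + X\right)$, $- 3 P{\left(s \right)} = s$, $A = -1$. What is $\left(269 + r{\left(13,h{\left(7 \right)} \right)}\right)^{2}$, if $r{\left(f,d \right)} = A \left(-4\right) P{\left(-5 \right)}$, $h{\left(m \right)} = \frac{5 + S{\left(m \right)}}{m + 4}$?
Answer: $\frac{683929}{9} \approx 75992.0$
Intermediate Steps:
$P{\left(s \right)} = - \frac{s}{3}$
$h{\left(m \right)} = \frac{5 + m \left(-2 + m\right)}{4 + m}$ ($h{\left(m \right)} = \frac{5 + m \left(-2 + m\right)}{m + 4} = \frac{5 + m \left(-2 + m\right)}{4 + m}$)
$r{\left(f,d \right)} = \frac{20}{3}$ ($r{\left(f,d \right)} = \left(-1\right) \left(-4\right) \left(\left(- \frac{1}{3}\right) \left(-5\right)\right) = 4 \cdot \frac{5}{3} = \frac{20}{3}$)
$\left(269 + r{\left(13,h{\left(7 \right)} \right)}\right)^{2} = \left(269 + \frac{20}{3}\right)^{2} = \left(\frac{827}{3}\right)^{2} = \frac{683929}{9}$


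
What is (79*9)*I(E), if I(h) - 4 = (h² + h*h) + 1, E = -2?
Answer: 9243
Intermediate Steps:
I(h) = 5 + 2*h² (I(h) = 4 + ((h² + h*h) + 1) = 4 + ((h² + h²) + 1) = 4 + (2*h² + 1) = 4 + (1 + 2*h²) = 5 + 2*h²)
(79*9)*I(E) = (79*9)*(5 + 2*(-2)²) = 711*(5 + 2*4) = 711*(5 + 8) = 711*13 = 9243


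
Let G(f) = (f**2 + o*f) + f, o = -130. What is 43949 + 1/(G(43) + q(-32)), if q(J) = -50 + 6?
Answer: 164457157/3742 ≈ 43949.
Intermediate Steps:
q(J) = -44
G(f) = f**2 - 129*f (G(f) = (f**2 - 130*f) + f = f**2 - 129*f)
43949 + 1/(G(43) + q(-32)) = 43949 + 1/(43*(-129 + 43) - 44) = 43949 + 1/(43*(-86) - 44) = 43949 + 1/(-3698 - 44) = 43949 + 1/(-3742) = 43949 - 1/3742 = 164457157/3742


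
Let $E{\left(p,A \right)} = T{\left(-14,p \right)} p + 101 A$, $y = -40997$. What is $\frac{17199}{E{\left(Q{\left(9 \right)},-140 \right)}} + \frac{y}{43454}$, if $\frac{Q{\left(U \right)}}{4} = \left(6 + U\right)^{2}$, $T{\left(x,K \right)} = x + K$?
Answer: $- \frac{15681972437}{17017890020} \approx -0.9215$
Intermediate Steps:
$T{\left(x,K \right)} = K + x$
$Q{\left(U \right)} = 4 \left(6 + U\right)^{2}$
$E{\left(p,A \right)} = 101 A + p \left(-14 + p\right)$ ($E{\left(p,A \right)} = \left(p - 14\right) p + 101 A = \left(-14 + p\right) p + 101 A = p \left(-14 + p\right) + 101 A = 101 A + p \left(-14 + p\right)$)
$\frac{17199}{E{\left(Q{\left(9 \right)},-140 \right)}} + \frac{y}{43454} = \frac{17199}{101 \left(-140\right) + 4 \left(6 + 9\right)^{2} \left(-14 + 4 \left(6 + 9\right)^{2}\right)} - \frac{40997}{43454} = \frac{17199}{-14140 + 4 \cdot 15^{2} \left(-14 + 4 \cdot 15^{2}\right)} - \frac{40997}{43454} = \frac{17199}{-14140 + 4 \cdot 225 \left(-14 + 4 \cdot 225\right)} - \frac{40997}{43454} = \frac{17199}{-14140 + 900 \left(-14 + 900\right)} - \frac{40997}{43454} = \frac{17199}{-14140 + 900 \cdot 886} - \frac{40997}{43454} = \frac{17199}{-14140 + 797400} - \frac{40997}{43454} = \frac{17199}{783260} - \frac{40997}{43454} = - \frac{15681972437}{17017890020}$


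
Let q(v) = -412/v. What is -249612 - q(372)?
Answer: -23213813/93 ≈ -2.4961e+5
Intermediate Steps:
-249612 - q(372) = -249612 - (-412)/372 = -249612 - 1*(-103/93) = -249612 + 103/93 = -23213813/93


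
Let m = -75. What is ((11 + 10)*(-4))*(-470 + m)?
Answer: 45780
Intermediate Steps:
((11 + 10)*(-4))*(-470 + m) = ((11 + 10)*(-4))*(-470 - 75) = (21*(-4))*(-545) = -84*(-545) = 45780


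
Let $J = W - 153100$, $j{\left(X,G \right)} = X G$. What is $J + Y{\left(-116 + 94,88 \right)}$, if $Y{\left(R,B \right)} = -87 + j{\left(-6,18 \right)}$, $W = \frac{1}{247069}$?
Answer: $- \frac{37874442354}{247069} \approx -1.533 \cdot 10^{5}$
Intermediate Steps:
$j{\left(X,G \right)} = G X$
$W = \frac{1}{247069} \approx 4.0475 \cdot 10^{-6}$
$Y{\left(R,B \right)} = -195$ ($Y{\left(R,B \right)} = -87 + 18 \left(-6\right) = -87 - 108 = -195$)
$J = - \frac{37826263899}{247069}$ ($J = \frac{1}{247069} - 153100 = - \frac{37826263899}{247069} \approx -1.531 \cdot 10^{5}$)
$J + Y{\left(-116 + 94,88 \right)} = - \frac{37826263899}{247069} - 195 = - \frac{37874442354}{247069}$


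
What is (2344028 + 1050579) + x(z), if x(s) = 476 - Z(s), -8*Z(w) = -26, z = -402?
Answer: 13580319/4 ≈ 3.3951e+6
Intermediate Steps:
Z(w) = 13/4 (Z(w) = -1/8*(-26) = 13/4)
x(s) = 1891/4 (x(s) = 476 - 1*13/4 = 476 - 13/4 = 1891/4)
(2344028 + 1050579) + x(z) = (2344028 + 1050579) + 1891/4 = 3394607 + 1891/4 = 13580319/4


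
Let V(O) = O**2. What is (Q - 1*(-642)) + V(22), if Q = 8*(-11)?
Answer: 1038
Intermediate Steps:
Q = -88
(Q - 1*(-642)) + V(22) = (-88 - 1*(-642)) + 22**2 = (-88 + 642) + 484 = 554 + 484 = 1038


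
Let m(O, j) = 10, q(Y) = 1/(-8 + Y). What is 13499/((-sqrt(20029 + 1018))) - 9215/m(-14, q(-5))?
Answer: -1843/2 - 13499*sqrt(21047)/21047 ≈ -1014.5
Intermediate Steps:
13499/((-sqrt(20029 + 1018))) - 9215/m(-14, q(-5)) = 13499/((-sqrt(20029 + 1018))) - 9215/10 = 13499/((-sqrt(21047))) - 9215*1/10 = 13499*(-sqrt(21047)/21047) - 1843/2 = -13499*sqrt(21047)/21047 - 1843/2 = -1843/2 - 13499*sqrt(21047)/21047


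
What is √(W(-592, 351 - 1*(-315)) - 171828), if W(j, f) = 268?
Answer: 2*I*√42890 ≈ 414.2*I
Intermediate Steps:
√(W(-592, 351 - 1*(-315)) - 171828) = √(268 - 171828) = √(-171560) = 2*I*√42890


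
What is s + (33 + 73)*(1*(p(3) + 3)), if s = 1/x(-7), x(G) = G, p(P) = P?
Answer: 4451/7 ≈ 635.86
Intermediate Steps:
s = -⅐ (s = 1/(-7) = -⅐ ≈ -0.14286)
s + (33 + 73)*(1*(p(3) + 3)) = -⅐ + (33 + 73)*(1*(3 + 3)) = -⅐ + 106*(1*6) = -⅐ + 106*6 = -⅐ + 636 = 4451/7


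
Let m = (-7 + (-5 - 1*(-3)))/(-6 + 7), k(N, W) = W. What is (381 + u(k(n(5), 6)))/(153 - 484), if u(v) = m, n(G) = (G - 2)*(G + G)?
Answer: -372/331 ≈ -1.1239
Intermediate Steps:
n(G) = 2*G*(-2 + G) (n(G) = (-2 + G)*(2*G) = 2*G*(-2 + G))
m = -9 (m = (-7 + (-5 + 3))/1 = (-7 - 2)*1 = -9*1 = -9)
u(v) = -9
(381 + u(k(n(5), 6)))/(153 - 484) = (381 - 9)/(153 - 484) = 372/(-331) = 372*(-1/331) = -372/331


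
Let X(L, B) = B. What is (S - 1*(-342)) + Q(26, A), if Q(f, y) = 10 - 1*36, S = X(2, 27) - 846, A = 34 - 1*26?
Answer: -503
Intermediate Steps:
A = 8 (A = 34 - 26 = 8)
S = -819 (S = 27 - 846 = -819)
Q(f, y) = -26 (Q(f, y) = 10 - 36 = -26)
(S - 1*(-342)) + Q(26, A) = (-819 - 1*(-342)) - 26 = (-819 + 342) - 26 = -477 - 26 = -503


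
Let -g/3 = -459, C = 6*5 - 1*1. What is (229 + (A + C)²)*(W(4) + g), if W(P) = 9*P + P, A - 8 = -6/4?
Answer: 8441069/4 ≈ 2.1103e+6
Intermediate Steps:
C = 29 (C = 30 - 1 = 29)
A = 13/2 (A = 8 - 6/4 = 8 - 6*¼ = 8 - 3/2 = 13/2 ≈ 6.5000)
g = 1377 (g = -3*(-459) = 1377)
W(P) = 10*P
(229 + (A + C)²)*(W(4) + g) = (229 + (13/2 + 29)²)*(10*4 + 1377) = (229 + (71/2)²)*(40 + 1377) = (229 + 5041/4)*1417 = (5957/4)*1417 = 8441069/4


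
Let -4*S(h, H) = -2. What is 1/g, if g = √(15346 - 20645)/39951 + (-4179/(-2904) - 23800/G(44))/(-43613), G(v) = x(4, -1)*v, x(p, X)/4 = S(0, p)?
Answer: 2506693541037732863784/16811096725921113799 - 71204967404059870656*I*√5299/117677677081447796593 ≈ 149.11 - 44.047*I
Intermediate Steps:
S(h, H) = ½ (S(h, H) = -¼*(-2) = ½)
x(p, X) = 2 (x(p, X) = 4*(½) = 2)
G(v) = 2*v
g = 260407/42217384 + I*√5299/39951 (g = √(15346 - 20645)/39951 + (-4179/(-2904) - 23800/(2*44))/(-43613) = √(-5299)*(1/39951) + (-4179*(-1/2904) - 23800/88)*(-1/43613) = (I*√5299)*(1/39951) + (1393/968 - 23800*1/88)*(-1/43613) = I*√5299/39951 + (1393/968 - 2975/11)*(-1/43613) = I*√5299/39951 - 260407/968*(-1/43613) = I*√5299/39951 + 260407/42217384 = 260407/42217384 + I*√5299/39951 ≈ 0.0061682 + 0.0018221*I)
1/g = 1/(260407/42217384 + I*√5299/39951)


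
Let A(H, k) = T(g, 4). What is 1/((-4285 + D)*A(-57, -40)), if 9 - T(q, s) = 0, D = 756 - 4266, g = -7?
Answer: -1/70155 ≈ -1.4254e-5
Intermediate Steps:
D = -3510
T(q, s) = 9 (T(q, s) = 9 - 1*0 = 9 + 0 = 9)
A(H, k) = 9
1/((-4285 + D)*A(-57, -40)) = 1/(-4285 - 3510*9) = (⅑)/(-7795) = -1/7795*⅑ = -1/70155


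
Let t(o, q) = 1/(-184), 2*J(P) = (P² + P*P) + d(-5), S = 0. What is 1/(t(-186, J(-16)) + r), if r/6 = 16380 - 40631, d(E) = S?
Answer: -184/26773105 ≈ -6.8726e-6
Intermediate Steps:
d(E) = 0
J(P) = P² (J(P) = ((P² + P*P) + 0)/2 = ((P² + P²) + 0)/2 = (2*P² + 0)/2 = (2*P²)/2 = P²)
t(o, q) = -1/184
r = -145506 (r = 6*(16380 - 40631) = 6*(-24251) = -145506)
1/(t(-186, J(-16)) + r) = 1/(-1/184 - 145506) = 1/(-26773105/184) = -184/26773105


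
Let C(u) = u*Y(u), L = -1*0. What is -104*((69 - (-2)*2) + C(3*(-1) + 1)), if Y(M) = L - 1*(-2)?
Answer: -7176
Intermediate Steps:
L = 0
Y(M) = 2 (Y(M) = 0 - 1*(-2) = 0 + 2 = 2)
C(u) = 2*u (C(u) = u*2 = 2*u)
-104*((69 - (-2)*2) + C(3*(-1) + 1)) = -104*((69 - (-2)*2) + 2*(3*(-1) + 1)) = -104*((69 - 1*(-4)) + 2*(-3 + 1)) = -104*((69 + 4) + 2*(-2)) = -104*(73 - 4) = -104*69 = -7176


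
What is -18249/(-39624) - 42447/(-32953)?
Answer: 761093075/435243224 ≈ 1.7487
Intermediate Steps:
-18249/(-39624) - 42447/(-32953) = -18249*(-1/39624) - 42447*(-1/32953) = 6083/13208 + 42447/32953 = 761093075/435243224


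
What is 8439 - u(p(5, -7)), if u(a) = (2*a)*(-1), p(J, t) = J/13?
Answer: 109717/13 ≈ 8439.8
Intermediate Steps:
p(J, t) = J/13 (p(J, t) = J*(1/13) = J/13)
u(a) = -2*a
8439 - u(p(5, -7)) = 8439 - (-2)*(1/13)*5 = 8439 - (-2)*5/13 = 8439 - 1*(-10/13) = 8439 + 10/13 = 109717/13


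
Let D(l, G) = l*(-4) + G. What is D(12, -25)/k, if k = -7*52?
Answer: 73/364 ≈ 0.20055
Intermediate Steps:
k = -364
D(l, G) = G - 4*l (D(l, G) = -4*l + G = G - 4*l)
D(12, -25)/k = (-25 - 4*12)/(-364) = (-25 - 48)*(-1/364) = -73*(-1/364) = 73/364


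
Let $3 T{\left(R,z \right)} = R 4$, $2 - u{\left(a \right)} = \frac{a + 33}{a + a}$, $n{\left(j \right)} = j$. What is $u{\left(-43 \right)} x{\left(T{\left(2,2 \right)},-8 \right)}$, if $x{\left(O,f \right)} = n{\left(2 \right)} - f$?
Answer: $\frac{810}{43} \approx 18.837$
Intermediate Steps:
$u{\left(a \right)} = 2 - \frac{33 + a}{2 a}$ ($u{\left(a \right)} = 2 - \frac{a + 33}{a + a} = 2 - \frac{33 + a}{2 a}$)
$T{\left(R,z \right)} = \frac{4 R}{3}$ ($T{\left(R,z \right)} = \frac{R 4}{3} = \frac{4 R}{3}$)
$x{\left(O,f \right)} = 2 - f$
$u{\left(-43 \right)} x{\left(T{\left(2,2 \right)},-8 \right)} = \frac{3 \left(-11 - 43\right)}{2 \left(-43\right)} \left(2 - -8\right) = \frac{3}{2} \left(- \frac{1}{43}\right) \left(-54\right) \left(2 + 8\right) = \frac{81}{43} \cdot 10 = \frac{810}{43}$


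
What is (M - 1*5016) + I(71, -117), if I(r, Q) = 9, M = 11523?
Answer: 6516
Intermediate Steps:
(M - 1*5016) + I(71, -117) = (11523 - 1*5016) + 9 = (11523 - 5016) + 9 = 6507 + 9 = 6516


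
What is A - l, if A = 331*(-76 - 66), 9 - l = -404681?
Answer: -451692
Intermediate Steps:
l = 404690 (l = 9 - 1*(-404681) = 9 + 404681 = 404690)
A = -47002 (A = 331*(-142) = -47002)
A - l = -47002 - 1*404690 = -47002 - 404690 = -451692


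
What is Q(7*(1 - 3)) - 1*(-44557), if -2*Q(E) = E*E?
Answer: 44459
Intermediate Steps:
Q(E) = -E**2/2 (Q(E) = -E*E/2 = -E**2/2)
Q(7*(1 - 3)) - 1*(-44557) = -49*(1 - 3)**2/2 - 1*(-44557) = -(7*(-2))**2/2 + 44557 = -1/2*(-14)**2 + 44557 = -1/2*196 + 44557 = -98 + 44557 = 44459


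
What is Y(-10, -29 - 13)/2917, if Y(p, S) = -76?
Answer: -76/2917 ≈ -0.026054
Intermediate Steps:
Y(-10, -29 - 13)/2917 = -76/2917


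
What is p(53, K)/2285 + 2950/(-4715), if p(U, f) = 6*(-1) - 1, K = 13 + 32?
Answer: -1354751/2154755 ≈ -0.62873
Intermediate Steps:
K = 45
p(U, f) = -7 (p(U, f) = -6 - 1 = -7)
p(53, K)/2285 + 2950/(-4715) = -7/2285 + 2950/(-4715) = -7*1/2285 + 2950*(-1/4715) = -7/2285 - 590/943 = -1354751/2154755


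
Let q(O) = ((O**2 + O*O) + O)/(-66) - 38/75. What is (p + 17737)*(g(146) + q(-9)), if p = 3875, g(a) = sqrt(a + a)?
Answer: -16788922/275 + 43224*sqrt(73) ≈ 3.0826e+5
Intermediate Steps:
g(a) = sqrt(2)*sqrt(a) (g(a) = sqrt(2*a) = sqrt(2)*sqrt(a))
q(O) = -38/75 - O**2/33 - O/66 (q(O) = ((O**2 + O**2) + O)*(-1/66) - 38*1/75 = (2*O**2 + O)*(-1/66) - 38/75 = (O + 2*O**2)*(-1/66) - 38/75 = (-O**2/33 - O/66) - 38/75 = -38/75 - O**2/33 - O/66)
(p + 17737)*(g(146) + q(-9)) = (3875 + 17737)*(sqrt(2)*sqrt(146) + (-38/75 - 1/33*(-9)**2 - 1/66*(-9))) = 21612*(2*sqrt(73) + (-38/75 - 1/33*81 + 3/22)) = 21612*(2*sqrt(73) + (-38/75 - 27/11 + 3/22)) = 21612*(2*sqrt(73) - 4661/1650) = 21612*(-4661/1650 + 2*sqrt(73)) = -16788922/275 + 43224*sqrt(73)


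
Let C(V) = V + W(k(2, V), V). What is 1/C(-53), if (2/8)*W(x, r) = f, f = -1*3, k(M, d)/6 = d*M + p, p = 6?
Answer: -1/65 ≈ -0.015385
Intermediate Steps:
k(M, d) = 36 + 6*M*d (k(M, d) = 6*(d*M + 6) = 6*(M*d + 6) = 6*(6 + M*d) = 36 + 6*M*d)
f = -3
W(x, r) = -12 (W(x, r) = 4*(-3) = -12)
C(V) = -12 + V (C(V) = V - 12 = -12 + V)
1/C(-53) = 1/(-12 - 53) = 1/(-65) = -1/65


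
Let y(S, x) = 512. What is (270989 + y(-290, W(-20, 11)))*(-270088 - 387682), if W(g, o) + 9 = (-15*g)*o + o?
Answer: -178585212770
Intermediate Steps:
W(g, o) = -9 + o - 15*g*o (W(g, o) = -9 + ((-15*g)*o + o) = -9 + (-15*g*o + o) = -9 + (o - 15*g*o) = -9 + o - 15*g*o)
(270989 + y(-290, W(-20, 11)))*(-270088 - 387682) = (270989 + 512)*(-270088 - 387682) = 271501*(-657770) = -178585212770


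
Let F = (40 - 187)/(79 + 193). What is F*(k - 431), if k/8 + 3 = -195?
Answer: 296205/272 ≈ 1089.0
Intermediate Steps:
k = -1584 (k = -24 + 8*(-195) = -24 - 1560 = -1584)
F = -147/272 ≈ -0.54044
F*(k - 431) = -147*(-1584 - 431)/272 = -147/272*(-2015) = 296205/272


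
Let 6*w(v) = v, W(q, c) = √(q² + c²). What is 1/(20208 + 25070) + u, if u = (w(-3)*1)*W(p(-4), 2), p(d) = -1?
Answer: 1/45278 - √5/2 ≈ -1.1180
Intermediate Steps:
W(q, c) = √(c² + q²)
w(v) = v/6
u = -√5/2 (u = (((⅙)*(-3))*1)*√(2² + (-1)²) = (-½*1)*√(4 + 1) = -√5/2 ≈ -1.1180)
1/(20208 + 25070) + u = 1/(20208 + 25070) - √5/2 = 1/45278 - √5/2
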